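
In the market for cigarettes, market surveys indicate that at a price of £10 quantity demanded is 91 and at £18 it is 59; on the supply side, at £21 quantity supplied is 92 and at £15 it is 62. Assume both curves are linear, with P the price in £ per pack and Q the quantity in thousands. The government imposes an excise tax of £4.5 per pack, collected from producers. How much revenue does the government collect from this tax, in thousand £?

Demand slope: (59 − 91)/(18 − 10) = -4, so Qd = 131 − 4P.
Supply slope: (62 − 92)/(15 − 21) = 5, so Qs = 5P − 13.
Without the tax, 131 − 4P = 5P − 13 gives 9P = 144, so P* = £16 and Q* = 67.
With the tax collected from producers, supply shifts: Qs = 5(P − 4.5) − 13.
Solving gives Q = 57 with consumers paying £18.5 and producers receiving £14 (the £4.5 wedge).
Revenue = t · Q = 4.5 · 57 = £256.5.

Tax revenue = £256.5 thousand.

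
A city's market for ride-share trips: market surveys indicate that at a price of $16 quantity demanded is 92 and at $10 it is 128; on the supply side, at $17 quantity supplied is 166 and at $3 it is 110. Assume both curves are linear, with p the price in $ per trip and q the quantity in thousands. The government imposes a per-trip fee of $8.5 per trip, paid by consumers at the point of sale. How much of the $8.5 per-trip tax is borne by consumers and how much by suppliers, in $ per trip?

Consumers bear $3.4 per trip; suppliers bear $5.1 per trip.

Demand slope: (128 − 92)/(10 − 16) = -6, so qd = 188 − 6p.
Supply slope: (110 − 166)/(3 − 17) = 4, so qs = 4p + 98.
Without the tax, 188 − 6p = 4p + 98 gives 10p = 90, so p* = $9 and q* = 134.
With the tax collected from consumers, demand (in seller-price terms) shifts: qd = 188 − 6(p + 8.5).
Solving gives q = 113.6 with consumers paying $12.4 and suppliers receiving $3.9 (the $8.5 wedge).
Burden on consumers: $3.4; on suppliers: $5.1. (They sum to $8.5.)
The less price-elastic side of the market bears the larger share of a per-unit tax.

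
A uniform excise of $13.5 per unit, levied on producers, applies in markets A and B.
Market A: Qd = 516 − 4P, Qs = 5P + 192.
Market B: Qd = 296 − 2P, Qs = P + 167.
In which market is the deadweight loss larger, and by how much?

Market A, by $141.75.

Market A: pre-tax P* = $36, Q* = 372; post-tax Q = 342; deadweight loss = $202.5.
Market B: pre-tax P* = $43, Q* = 210; post-tax Q = 201; deadweight loss = $60.75.
Difference: $202.5 vs $60.75 → market A is larger by $141.75.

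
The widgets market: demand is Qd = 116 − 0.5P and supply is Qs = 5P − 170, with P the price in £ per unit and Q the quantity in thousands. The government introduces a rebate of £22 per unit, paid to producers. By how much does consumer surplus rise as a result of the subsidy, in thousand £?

Without the subsidy, 116 − 0.5P = 5P − 170 gives 5.5P = 286, so P* = £52 and Q* = 90.
With a per-unit subsidy paid to producers, each receives P + 22 per unit sold, so supply becomes Qs = 5(P + 22) − 170.
New equilibrium: buyers pay £32, producers receive £54, Q = 100. (Wedge: Pb − Ps = −22.)
ΔCS is the trapezoid between Q = 100 and Q = 90 of height £20: ½ · (90 + 100) · 20 = £1900.

Consumer surplus rises by £1900 thousand.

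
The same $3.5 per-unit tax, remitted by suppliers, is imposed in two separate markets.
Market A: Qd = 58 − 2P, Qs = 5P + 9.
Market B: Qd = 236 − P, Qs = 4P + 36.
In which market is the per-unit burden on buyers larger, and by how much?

Market B, by $0.3.

Market A: pre-tax P* = $7, Q* = 44; post-tax Q = 39; per-unit burden on buyers = $2.5.
Market B: pre-tax P* = $40, Q* = 196; post-tax Q = 193.2; per-unit burden on buyers = $2.8.
Difference: $2.5 vs $2.8 → market B is larger by $0.3.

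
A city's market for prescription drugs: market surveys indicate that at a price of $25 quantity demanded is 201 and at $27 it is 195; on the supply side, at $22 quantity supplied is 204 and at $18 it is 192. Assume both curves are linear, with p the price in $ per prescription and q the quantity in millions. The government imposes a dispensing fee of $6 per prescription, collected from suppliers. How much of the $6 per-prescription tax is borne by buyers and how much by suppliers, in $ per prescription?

Demand slope: (195 − 201)/(27 − 25) = -3, so qd = 276 − 3p.
Supply slope: (192 − 204)/(18 − 22) = 3, so qs = 3p + 138.
Without the tax, 276 − 3p = 3p + 138 gives 6p = 138, so p* = $23 and q* = 207.
With the tax collected from suppliers, supply shifts: qs = 3(p − 6) + 138.
New equilibrium: buyers pay $26, suppliers receive $20, q = 198. (Wedge: pb − ps = 6.)
Burden on buyers: $3; on suppliers: $3. (They sum to $6.)

Buyers bear $3 per prescription; suppliers bear $3 per prescription.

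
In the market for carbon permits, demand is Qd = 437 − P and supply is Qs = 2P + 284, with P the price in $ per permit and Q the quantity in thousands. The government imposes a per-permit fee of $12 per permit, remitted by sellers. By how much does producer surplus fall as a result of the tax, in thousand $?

Producer surplus falls by $1528 thousand.

Before the tax: set 437 − P = 2P + 284 → P* = $51, Q* = 386.
With the tax collected from sellers, supply shifts: Qs = 2(P − 12) + 284.
Solving gives Q = 378 with buyers paying $59 and sellers receiving $47 (the $12 wedge).
ΔPS is the trapezoid between Q = 378 and Q = 386 of height $4: ½ · (386 + 378) · 4 = $1528.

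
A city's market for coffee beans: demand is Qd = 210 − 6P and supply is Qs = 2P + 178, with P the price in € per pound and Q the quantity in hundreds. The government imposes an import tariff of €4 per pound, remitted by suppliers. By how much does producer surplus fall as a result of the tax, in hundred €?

Without the tax, 210 − 6P = 2P + 178 gives 8P = 32, so P* = €4 and Q* = 186.
With the tax collected from suppliers, supply shifts: Qs = 2(P − 4) + 178.
New equilibrium: buyers pay €5, suppliers receive €1, Q = 180. (Wedge: Pb − Ps = 4.)
ΔPS is the trapezoid between Q = 180 and Q = 186 of height €3: ½ · (186 + 180) · 3 = €549.

Producer surplus falls by €549 hundred.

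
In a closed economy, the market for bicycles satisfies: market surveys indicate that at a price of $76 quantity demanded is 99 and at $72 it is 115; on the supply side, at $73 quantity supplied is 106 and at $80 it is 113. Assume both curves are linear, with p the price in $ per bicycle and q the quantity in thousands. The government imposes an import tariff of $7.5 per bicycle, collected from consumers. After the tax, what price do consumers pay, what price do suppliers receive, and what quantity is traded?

Demand slope: (115 − 99)/(72 − 76) = -4, so qd = 403 − 4p.
Supply slope: (113 − 106)/(80 − 73) = 1, so qs = p + 33.
Before the tax: set 403 − 4p = p + 33 → p* = $74, q* = 107.
With the tax collected from consumers, demand (in seller-price terms) shifts: qd = 403 − 4(p + 7.5).
New equilibrium: consumers pay $75.5, suppliers receive $68, q = 101. (Wedge: pb − ps = 7.5.)

Consumers pay $75.5; suppliers receive $68; quantity = 101.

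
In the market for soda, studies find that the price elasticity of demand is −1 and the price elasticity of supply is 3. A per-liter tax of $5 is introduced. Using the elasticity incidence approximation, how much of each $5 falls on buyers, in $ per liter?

Incidence ratio: buyers' share ≈ εs / (εs + |εd|) = 3 / (3 + 1) = 0.75.
So buyers bear ≈ 0.75 × $5 = $3.75; producers bear $1.25.

Buyers bear ≈ $3.75 per liter.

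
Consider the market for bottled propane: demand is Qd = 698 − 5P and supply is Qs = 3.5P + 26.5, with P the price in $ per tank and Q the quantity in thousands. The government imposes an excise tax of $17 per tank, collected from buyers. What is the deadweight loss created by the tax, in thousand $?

Before the tax: set 698 − 5P = 3.5P + 26.5 → P* = $79, Q* = 303.
With the tax collected from buyers, demand (in seller-price terms) shifts: Qd = 698 − 5(P + 17).
New equilibrium: buyers pay $86, producers receive $69, Q = 268. (Wedge: Pb − Ps = 17.)
Quantity falls by |ΔQ| = |303 − 268| = 35.
DWL = ½ · t · |ΔQ| = ½ · 17 · 35 = $297.5.

Deadweight loss = $297.5 thousand.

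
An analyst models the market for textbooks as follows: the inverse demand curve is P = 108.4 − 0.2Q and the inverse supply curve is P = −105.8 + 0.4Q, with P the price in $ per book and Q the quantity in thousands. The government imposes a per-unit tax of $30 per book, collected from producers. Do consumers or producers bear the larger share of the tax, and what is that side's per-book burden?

Rewrite in direct form: Qd = 542 − 5P and Qs = 2.5P + 264.5.
Before the tax: set 542 − 5P = 2.5P + 264.5 → P* = $37, Q* = 357.
With the tax collected from producers, supply shifts: Qs = 2.5(P − 30) + 264.5.
Solving gives Q = 307 with consumers paying $47 and producers receiving $17 (the $30 wedge).
Per-book burden: consumers $10, producers $20.
Producers take the larger share because supply is less price-elastic here (demand slope 5 vs supply slope 2.5).
The less price-elastic side of the market bears the larger share of a per-unit tax.

Producers bear the larger share: $20 per book.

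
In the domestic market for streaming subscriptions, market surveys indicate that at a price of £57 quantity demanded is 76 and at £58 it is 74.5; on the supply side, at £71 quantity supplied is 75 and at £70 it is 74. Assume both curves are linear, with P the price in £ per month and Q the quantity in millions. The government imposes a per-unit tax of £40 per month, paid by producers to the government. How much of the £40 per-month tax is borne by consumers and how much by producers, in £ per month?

Consumers bear £16 per month; producers bear £24 per month.

Demand slope: (74.5 − 76)/(58 − 57) = -1.5, so Qd = 161.5 − 1.5P.
Supply slope: (74 − 75)/(70 − 71) = 1, so Qs = P + 4.
Before the tax: set 161.5 − 1.5P = P + 4 → P* = £63, Q* = 67.
With the tax collected from producers, supply shifts: Qs = (P − 40) + 4.
Solving gives Q = 43 with consumers paying £79 and producers receiving £39 (the £40 wedge).
Burden on consumers: £16; on producers: £24. (They sum to £40.)
The less price-elastic side of the market bears the larger share of a per-unit tax.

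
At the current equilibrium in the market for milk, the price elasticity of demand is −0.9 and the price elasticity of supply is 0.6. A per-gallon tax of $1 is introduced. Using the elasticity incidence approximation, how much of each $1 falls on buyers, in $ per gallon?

Buyers bear ≈ $0.4 per gallon.

Incidence ratio: buyers' share ≈ εs / (εs + |εd|) = 0.6 / (0.6 + 0.9) = 0.4.
So buyers bear ≈ 0.4 × $1 = $0.4; producers bear $0.6.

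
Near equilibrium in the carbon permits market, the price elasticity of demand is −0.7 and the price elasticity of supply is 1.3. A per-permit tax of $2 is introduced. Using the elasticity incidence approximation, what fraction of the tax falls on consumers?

Incidence ratio: consumers' share ≈ εs / (εs + |εd|) = 1.3 / (1.3 + 0.7) = 0.65.
Supply is the more elastic side, so consumers bear the larger share.

Consumers' share ≈ 0.65.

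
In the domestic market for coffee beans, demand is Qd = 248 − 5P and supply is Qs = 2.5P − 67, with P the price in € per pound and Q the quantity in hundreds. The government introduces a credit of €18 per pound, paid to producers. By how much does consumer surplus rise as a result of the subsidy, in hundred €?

Before the subsidy: set 248 − 5P = 2.5P − 67 → P* = €42, Q* = 38.
With a per-unit subsidy paid to producers, each receives P + 18 per unit sold, so supply becomes Qs = 2.5(P + 18) − 67.
Solving gives Q = 68 with consumers paying €36 and producers receiving €54 (the €18 wedge).
ΔCS is the trapezoid between Q = 68 and Q = 38 of height €6: ½ · (38 + 68) · 6 = €318.

Consumer surplus rises by €318 hundred.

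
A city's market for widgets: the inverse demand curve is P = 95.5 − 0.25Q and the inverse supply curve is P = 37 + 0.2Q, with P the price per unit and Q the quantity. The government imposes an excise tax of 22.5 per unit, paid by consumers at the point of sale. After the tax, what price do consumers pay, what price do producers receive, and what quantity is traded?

Inverting to Q(P) form: Qd = 382 − 4P; Qs = 5P − 185.
Before the tax: set 382 − 4P = 5P − 185 → P* = 63, Q* = 130.
With the tax collected from consumers, demand (in seller-price terms) shifts: Qd = 382 − 4(P + 22.5).
Solving gives Q = 80 with consumers paying 75.5 and producers receiving 53 (the 22.5 wedge).

Consumers pay 75.5; producers receive 53; quantity = 80.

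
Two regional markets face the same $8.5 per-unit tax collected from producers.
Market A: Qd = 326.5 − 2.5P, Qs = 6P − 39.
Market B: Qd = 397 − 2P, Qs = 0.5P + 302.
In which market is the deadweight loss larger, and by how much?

Market A: pre-tax P* = $43, Q* = 219; post-tax Q = 204; deadweight loss = $63.75.
Market B: pre-tax P* = $38, Q* = 321; post-tax Q = 317.6; deadweight loss = $14.45.
Difference: $63.75 vs $14.45 → market A is larger by $49.3.

Market A, by $49.3.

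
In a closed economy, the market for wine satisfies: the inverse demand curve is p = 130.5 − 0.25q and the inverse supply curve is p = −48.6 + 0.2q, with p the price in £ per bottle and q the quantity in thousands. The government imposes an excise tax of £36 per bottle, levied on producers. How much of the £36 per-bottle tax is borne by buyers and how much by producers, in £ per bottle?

Rewrite in direct form: qd = 522 − 4p and qs = 5p + 243.
Before the tax: set 522 − 4p = 5p + 243 → p* = £31, q* = 398.
With the tax collected from producers, supply shifts: qs = 5(p − 36) + 243.
New equilibrium: buyers pay £51, producers receive £15, q = 318. (Wedge: pb − ps = 36.)
Burden on buyers: £20; on producers: £16. (They sum to £36.)

Buyers bear £20 per bottle; producers bear £16 per bottle.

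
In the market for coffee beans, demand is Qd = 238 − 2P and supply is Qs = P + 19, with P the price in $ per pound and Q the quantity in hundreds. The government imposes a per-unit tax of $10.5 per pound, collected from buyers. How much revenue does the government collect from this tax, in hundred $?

Tax revenue = $892.5 hundred.

Without the tax, 238 − 2P = P + 19 gives 3P = 219, so P* = $73 and Q* = 92.
With the tax collected from buyers, demand (in seller-price terms) shifts: Qd = 238 − 2(P + 10.5).
New equilibrium: buyers pay $76.5, producers receive $66, Q = 85. (Wedge: Pb − Ps = 10.5.)
Revenue = t · Q = 10.5 · 85 = $892.5.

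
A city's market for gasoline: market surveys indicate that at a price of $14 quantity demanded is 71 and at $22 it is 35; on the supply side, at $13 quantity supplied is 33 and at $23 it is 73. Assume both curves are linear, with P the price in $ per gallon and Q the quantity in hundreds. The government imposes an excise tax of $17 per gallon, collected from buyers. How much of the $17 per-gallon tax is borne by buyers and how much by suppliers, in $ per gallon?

Demand slope: (35 − 71)/(22 − 14) = -4.5, so Qd = 134 − 4.5P.
Supply slope: (73 − 33)/(23 − 13) = 4, so Qs = 4P − 19.
Without the tax, 134 − 4.5P = 4P − 19 gives 8.5P = 153, so P* = $18 and Q* = 53.
With the tax collected from buyers, demand (in seller-price terms) shifts: Qd = 134 − 4.5(P + 17).
New equilibrium: buyers pay $26, suppliers receive $9, Q = 17. (Wedge: Pb − Ps = 17.)
Burden on buyers: $8; on suppliers: $9. (They sum to $17.)
The less price-elastic side of the market bears the larger share of a per-unit tax.

Buyers bear $8 per gallon; suppliers bear $9 per gallon.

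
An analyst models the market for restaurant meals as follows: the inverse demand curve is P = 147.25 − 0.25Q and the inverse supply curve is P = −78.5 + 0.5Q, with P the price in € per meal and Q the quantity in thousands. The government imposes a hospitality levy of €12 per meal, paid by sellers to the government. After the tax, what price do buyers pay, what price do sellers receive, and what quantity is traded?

Inverting to Q(P) form: Qd = 589 − 4P; Qs = 2P + 157.
Without the tax, 589 − 4P = 2P + 157 gives 6P = 432, so P* = €72 and Q* = 301.
With the tax collected from sellers, supply shifts: Qs = 2(P − 12) + 157.
New equilibrium: buyers pay €76, sellers receive €64, Q = 285. (Wedge: Pb − Ps = 12.)
The less price-elastic side of the market bears the larger share of a per-unit tax.

Buyers pay €76; sellers receive €64; quantity = 285.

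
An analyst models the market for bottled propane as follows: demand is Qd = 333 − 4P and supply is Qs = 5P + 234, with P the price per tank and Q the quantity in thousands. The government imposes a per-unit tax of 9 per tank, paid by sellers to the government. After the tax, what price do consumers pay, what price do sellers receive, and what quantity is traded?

Consumers pay 16; sellers receive 7; quantity = 269.

Without the tax, 333 − 4P = 5P + 234 gives 9P = 99, so P* = 11 and Q* = 289.
With the tax collected from sellers, supply shifts: Qs = 5(P − 9) + 234.
Solving gives Q = 269 with consumers paying 16 and sellers receiving 7 (the 9 wedge).
The less price-elastic side of the market bears the larger share of a per-unit tax.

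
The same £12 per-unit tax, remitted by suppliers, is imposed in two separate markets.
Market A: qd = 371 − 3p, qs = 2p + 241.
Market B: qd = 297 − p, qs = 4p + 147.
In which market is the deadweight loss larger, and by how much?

Market A: pre-tax p* = £26, q* = 293; post-tax q = 278.6; deadweight loss = £86.4.
Market B: pre-tax p* = £30, q* = 267; post-tax q = 257.4; deadweight loss = £57.6.
Difference: £86.4 vs £57.6 → market A is larger by £28.8.

Market A, by £28.8.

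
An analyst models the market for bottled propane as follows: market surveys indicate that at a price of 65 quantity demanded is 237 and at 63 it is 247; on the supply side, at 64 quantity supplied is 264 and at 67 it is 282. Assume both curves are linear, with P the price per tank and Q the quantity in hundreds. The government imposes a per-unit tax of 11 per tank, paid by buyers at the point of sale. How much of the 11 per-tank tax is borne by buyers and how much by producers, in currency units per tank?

Buyers bear 6 per tank; producers bear 5 per tank.

Demand slope: (247 − 237)/(63 − 65) = -5, so Qd = 562 − 5P.
Supply slope: (282 − 264)/(67 − 64) = 6, so Qs = 6P − 120.
Before the tax: set 562 − 5P = 6P − 120 → P* = 62, Q* = 252.
With the tax collected from buyers, demand (in seller-price terms) shifts: Qd = 562 − 5(P + 11).
New equilibrium: buyers pay 68, producers receive 57, Q = 222. (Wedge: Pb − Ps = 11.)
Burden on buyers: 6; on producers: 5. (They sum to 11.)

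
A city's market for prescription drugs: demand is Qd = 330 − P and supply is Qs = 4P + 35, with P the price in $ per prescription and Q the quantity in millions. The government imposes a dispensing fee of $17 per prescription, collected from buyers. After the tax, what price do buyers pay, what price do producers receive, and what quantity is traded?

Before the tax: set 330 − P = 4P + 35 → P* = $59, Q* = 271.
With the tax collected from buyers, demand (in seller-price terms) shifts: Qd = 330 − (P + 17).
New equilibrium: buyers pay $72.6, producers receive $55.6, Q = 257.4. (Wedge: Pb − Ps = 17.)
The less price-elastic side of the market bears the larger share of a per-unit tax.

Buyers pay $72.6; producers receive $55.6; quantity = 257.4.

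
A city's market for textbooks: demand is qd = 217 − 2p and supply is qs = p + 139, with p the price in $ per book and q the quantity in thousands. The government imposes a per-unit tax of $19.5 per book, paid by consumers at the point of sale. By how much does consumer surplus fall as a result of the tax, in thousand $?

Consumer surplus falls by $1030.25 thousand.

Before the tax: set 217 − 2p = p + 139 → p* = $26, q* = 165.
With the tax collected from consumers, demand (in seller-price terms) shifts: qd = 217 − 2(p + 19.5).
Solving gives q = 152 with consumers paying $32.5 and producers receiving $13 (the $19.5 wedge).
ΔCS is the trapezoid between Q = 152 and Q = 165 of height $6.5: ½ · (165 + 152) · 6.5 = $1030.25.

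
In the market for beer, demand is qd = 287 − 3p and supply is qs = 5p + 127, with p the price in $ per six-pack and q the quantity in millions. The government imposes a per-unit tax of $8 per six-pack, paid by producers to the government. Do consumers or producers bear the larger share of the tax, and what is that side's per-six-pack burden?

Consumers bear the larger share: $5 per six-pack.

Before the tax: set 287 − 3p = 5p + 127 → p* = $20, q* = 227.
With the tax collected from producers, supply shifts: qs = 5(p − 8) + 127.
New equilibrium: consumers pay $25, producers receive $17, q = 212. (Wedge: pb − ps = 8.)
Per-six-pack burden: consumers $5, producers $3.
Consumers take the larger share because demand is less price-elastic here (demand slope 3 vs supply slope 5).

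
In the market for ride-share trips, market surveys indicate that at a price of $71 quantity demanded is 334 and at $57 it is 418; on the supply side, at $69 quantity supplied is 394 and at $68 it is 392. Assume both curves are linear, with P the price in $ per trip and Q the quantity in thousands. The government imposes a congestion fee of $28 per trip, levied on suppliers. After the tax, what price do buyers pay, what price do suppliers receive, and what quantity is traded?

Demand slope: (418 − 334)/(57 − 71) = -6, so Qd = 760 − 6P.
Supply slope: (392 − 394)/(68 − 69) = 2, so Qs = 2P + 256.
Without the tax, 760 − 6P = 2P + 256 gives 8P = 504, so P* = $63 and Q* = 382.
With the tax collected from suppliers, supply shifts: Qs = 2(P − 28) + 256.
New equilibrium: buyers pay $70, suppliers receive $42, Q = 340. (Wedge: Pb − Ps = 28.)

Buyers pay $70; suppliers receive $42; quantity = 340.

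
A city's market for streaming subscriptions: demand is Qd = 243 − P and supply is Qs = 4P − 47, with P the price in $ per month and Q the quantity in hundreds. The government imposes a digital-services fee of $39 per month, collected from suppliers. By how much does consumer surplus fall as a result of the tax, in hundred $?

Before the tax: set 243 − P = 4P − 47 → P* = $58, Q* = 185.
With the tax collected from suppliers, supply shifts: Qs = 4(P − 39) − 47.
New equilibrium: buyers pay $89.2, suppliers receive $50.2, Q = 153.8. (Wedge: Pb − Ps = 39.)
ΔCS is the trapezoid between Q = 153.8 and Q = 185 of height $31.2: ½ · (185 + 153.8) · 31.2 = $5285.28.

Consumer surplus falls by $5285.28 hundred.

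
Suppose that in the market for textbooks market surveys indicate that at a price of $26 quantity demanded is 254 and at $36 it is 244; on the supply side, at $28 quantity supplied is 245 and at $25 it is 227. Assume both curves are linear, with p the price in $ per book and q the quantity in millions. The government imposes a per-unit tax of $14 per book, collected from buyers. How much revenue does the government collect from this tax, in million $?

Tax revenue = $3346 million.

Demand slope: (244 − 254)/(36 − 26) = -1, so qd = 280 − p.
Supply slope: (227 − 245)/(25 − 28) = 6, so qs = 6p + 77.
Without the tax, 280 − p = 6p + 77 gives 7p = 203, so p* = $29 and q* = 251.
With the tax collected from buyers, demand (in seller-price terms) shifts: qd = 280 − (p + 14).
Solving gives q = 239 with buyers paying $41 and sellers receiving $27 (the $14 wedge).
Revenue = t · Q = 14 · 239 = $3346.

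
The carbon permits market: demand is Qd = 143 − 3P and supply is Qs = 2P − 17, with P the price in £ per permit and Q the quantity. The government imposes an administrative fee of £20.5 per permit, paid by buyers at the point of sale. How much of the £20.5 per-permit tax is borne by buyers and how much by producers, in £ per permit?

Without the tax, 143 − 3P = 2P − 17 gives 5P = 160, so P* = £32 and Q* = 47.
With the tax collected from buyers, demand (in seller-price terms) shifts: Qd = 143 − 3(P + 20.5).
Solving gives Q = 22.4 with buyers paying £40.2 and producers receiving £19.7 (the £20.5 wedge).
Burden on buyers: £8.2; on producers: £12.3. (They sum to £20.5.)

Buyers bear £8.2 per permit; producers bear £12.3 per permit.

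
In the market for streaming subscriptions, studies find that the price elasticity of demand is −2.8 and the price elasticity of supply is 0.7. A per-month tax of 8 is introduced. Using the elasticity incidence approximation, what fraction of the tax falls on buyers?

Buyers' share ≈ 0.2.

Incidence ratio: buyers' share ≈ εs / (εs + |εd|) = 0.7 / (0.7 + 2.8) = 0.2.
Supply is the less elastic side, so buyers bear the smaller share.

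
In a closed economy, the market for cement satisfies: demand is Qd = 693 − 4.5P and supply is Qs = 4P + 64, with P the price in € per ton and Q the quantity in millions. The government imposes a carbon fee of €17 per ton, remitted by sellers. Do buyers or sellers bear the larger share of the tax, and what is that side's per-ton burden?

Without the tax, 693 − 4.5P = 4P + 64 gives 8.5P = 629, so P* = €74 and Q* = 360.
With the tax collected from sellers, supply shifts: Qs = 4(P − 17) + 64.
Solving gives Q = 324 with buyers paying €82 and sellers receiving €65 (the €17 wedge).
Per-ton burden: buyers €8, sellers €9.
Sellers take the larger share because supply is less price-elastic here (demand slope 4.5 vs supply slope 4).

Sellers bear the larger share: €9 per ton.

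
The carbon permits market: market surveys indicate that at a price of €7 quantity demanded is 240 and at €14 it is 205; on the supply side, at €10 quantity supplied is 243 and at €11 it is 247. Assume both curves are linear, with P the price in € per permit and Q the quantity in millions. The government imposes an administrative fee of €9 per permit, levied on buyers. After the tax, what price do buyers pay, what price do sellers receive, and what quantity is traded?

Buyers pay €12; sellers receive €3; quantity = 215.

Demand slope: (205 − 240)/(14 − 7) = -5, so Qd = 275 − 5P.
Supply slope: (247 − 243)/(11 − 10) = 4, so Qs = 4P + 203.
Without the tax, 275 − 5P = 4P + 203 gives 9P = 72, so P* = €8 and Q* = 235.
With the tax collected from buyers, demand (in seller-price terms) shifts: Qd = 275 − 5(P + 9).
Solving gives Q = 215 with buyers paying €12 and sellers receiving €3 (the €9 wedge).
The less price-elastic side of the market bears the larger share of a per-unit tax.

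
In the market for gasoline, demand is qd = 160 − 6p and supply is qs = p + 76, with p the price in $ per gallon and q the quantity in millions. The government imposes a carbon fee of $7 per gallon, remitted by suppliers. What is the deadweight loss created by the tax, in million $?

Deadweight loss = $21 million.

Before the tax: set 160 − 6p = p + 76 → p* = $12, q* = 88.
With the tax collected from suppliers, supply shifts: qs = (p − 7) + 76.
New equilibrium: consumers pay $13, suppliers receive $6, q = 82. (Wedge: pb − ps = 7.)
Quantity falls by |ΔQ| = |88 − 82| = 6.
DWL = ½ · t · |ΔQ| = ½ · 7 · 6 = $21.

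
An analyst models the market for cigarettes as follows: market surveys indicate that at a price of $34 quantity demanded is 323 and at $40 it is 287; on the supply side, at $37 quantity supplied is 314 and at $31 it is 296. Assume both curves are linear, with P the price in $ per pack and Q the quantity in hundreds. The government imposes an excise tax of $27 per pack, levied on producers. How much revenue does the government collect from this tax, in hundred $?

Tax revenue = $6939 hundred.

Demand slope: (287 − 323)/(40 − 34) = -6, so Qd = 527 − 6P.
Supply slope: (296 − 314)/(31 − 37) = 3, so Qs = 3P + 203.
Without the tax, 527 − 6P = 3P + 203 gives 9P = 324, so P* = $36 and Q* = 311.
With the tax collected from producers, supply shifts: Qs = 3(P − 27) + 203.
Solving gives Q = 257 with buyers paying $45 and producers receiving $18 (the $27 wedge).
Revenue = t · Q = 27 · 257 = $6939.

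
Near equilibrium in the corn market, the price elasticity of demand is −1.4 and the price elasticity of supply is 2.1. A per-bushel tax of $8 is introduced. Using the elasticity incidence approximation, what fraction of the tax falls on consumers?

Consumers' share ≈ 0.6.

Incidence ratio: consumers' share ≈ εs / (εs + |εd|) = 2.1 / (2.1 + 1.4) = 0.6.
Supply is the more elastic side, so consumers bear the larger share.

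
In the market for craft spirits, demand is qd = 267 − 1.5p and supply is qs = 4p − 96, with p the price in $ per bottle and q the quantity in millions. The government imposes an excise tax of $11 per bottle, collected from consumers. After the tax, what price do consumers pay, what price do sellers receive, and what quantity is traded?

Without the tax, 267 − 1.5p = 4p − 96 gives 5.5p = 363, so p* = $66 and q* = 168.
With the tax collected from consumers, demand (in seller-price terms) shifts: qd = 267 − 1.5(p + 11).
Solving gives q = 156 with consumers paying $74 and sellers receiving $63 (the $11 wedge).
The less price-elastic side of the market bears the larger share of a per-unit tax.

Consumers pay $74; sellers receive $63; quantity = 156.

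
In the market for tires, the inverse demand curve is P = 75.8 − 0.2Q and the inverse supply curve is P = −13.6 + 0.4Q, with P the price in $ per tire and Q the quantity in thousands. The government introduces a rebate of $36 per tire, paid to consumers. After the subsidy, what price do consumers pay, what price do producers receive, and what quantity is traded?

Consumers pay $34; producers receive $70; quantity = 209.

Inverting to Q(P) form: Qd = 379 − 5P; Qs = 2.5P + 34.
Without the subsidy, 379 − 5P = 2.5P + 34 gives 7.5P = 345, so P* = $46 and Q* = 149.
With a per-unit subsidy paid to consumers, each effectively pays P − 36, so demand becomes Qd = 379 − 5(P − 36).
Solving gives Q = 209 with consumers paying $34 and producers receiving $70 (the $36 wedge).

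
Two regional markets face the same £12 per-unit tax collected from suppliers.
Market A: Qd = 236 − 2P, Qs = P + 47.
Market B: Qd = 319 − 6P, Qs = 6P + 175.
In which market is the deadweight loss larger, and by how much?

Market B, by £168.

Market A: pre-tax P* = £63, Q* = 110; post-tax Q = 102; deadweight loss = £48.
Market B: pre-tax P* = £12, Q* = 247; post-tax Q = 211; deadweight loss = £216.
Difference: £48 vs £216 → market B is larger by £168.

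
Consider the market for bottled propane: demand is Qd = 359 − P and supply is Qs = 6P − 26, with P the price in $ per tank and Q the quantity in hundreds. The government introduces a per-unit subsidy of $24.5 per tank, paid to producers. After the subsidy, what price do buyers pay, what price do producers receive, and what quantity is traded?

Without the subsidy, 359 − P = 6P − 26 gives 7P = 385, so P* = $55 and Q* = 304.
With a per-unit subsidy paid to producers, each receives P + 24.5 per unit sold, so supply becomes Qs = 6(P + 24.5) − 26.
New equilibrium: buyers pay $34, producers receive $58.5, Q = 325. (Wedge: Pb − Ps = −24.5.)

Buyers pay $34; producers receive $58.5; quantity = 325.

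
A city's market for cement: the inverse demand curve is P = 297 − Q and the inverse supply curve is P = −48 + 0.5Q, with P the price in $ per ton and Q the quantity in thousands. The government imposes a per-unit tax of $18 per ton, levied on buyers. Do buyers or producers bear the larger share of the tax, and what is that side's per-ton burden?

Rewrite in direct form: Qd = 297 − P and Qs = 2P + 96.
Without the tax, 297 − P = 2P + 96 gives 3P = 201, so P* = $67 and Q* = 230.
With the tax collected from buyers, demand (in seller-price terms) shifts: Qd = 297 − (P + 18).
New equilibrium: buyers pay $79, producers receive $61, Q = 218. (Wedge: Pb − Ps = 18.)
Per-ton burden: buyers $12, producers $6.
Buyers take the larger share because demand is less price-elastic here (demand slope 1 vs supply slope 2).
The less price-elastic side of the market bears the larger share of a per-unit tax.

Buyers bear the larger share: $12 per ton.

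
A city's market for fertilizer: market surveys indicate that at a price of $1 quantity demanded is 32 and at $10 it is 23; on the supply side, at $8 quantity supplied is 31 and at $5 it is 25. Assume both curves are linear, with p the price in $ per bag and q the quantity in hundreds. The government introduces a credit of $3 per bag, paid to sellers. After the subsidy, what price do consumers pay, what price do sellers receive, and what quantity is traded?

Consumers pay $4; sellers receive $7; quantity = 29.

Demand slope: (23 − 32)/(10 − 1) = -1, so qd = 33 − p.
Supply slope: (25 − 31)/(5 − 8) = 2, so qs = 2p + 15.
Without the subsidy, 33 − p = 2p + 15 gives 3p = 18, so p* = $6 and q* = 27.
With a per-unit subsidy paid to sellers, each receives p + 3 per unit sold, so supply becomes qs = 2(p + 3) + 15.
New equilibrium: consumers pay $4, sellers receive $7, q = 29. (Wedge: pb − ps = −3.)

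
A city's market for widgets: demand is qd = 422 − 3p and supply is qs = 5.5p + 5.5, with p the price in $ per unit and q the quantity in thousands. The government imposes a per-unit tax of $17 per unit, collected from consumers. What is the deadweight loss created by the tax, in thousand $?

Deadweight loss = $280.5 thousand.

Without the tax, 422 − 3p = 5.5p + 5.5 gives 8.5p = 416.5, so p* = $49 and q* = 275.
With the tax collected from consumers, demand (in seller-price terms) shifts: qd = 422 − 3(p + 17).
New equilibrium: consumers pay $60, suppliers receive $43, q = 242. (Wedge: pb − ps = 17.)
Quantity falls by |ΔQ| = |275 − 242| = 33.
DWL = ½ · t · |ΔQ| = ½ · 17 · 33 = $280.5.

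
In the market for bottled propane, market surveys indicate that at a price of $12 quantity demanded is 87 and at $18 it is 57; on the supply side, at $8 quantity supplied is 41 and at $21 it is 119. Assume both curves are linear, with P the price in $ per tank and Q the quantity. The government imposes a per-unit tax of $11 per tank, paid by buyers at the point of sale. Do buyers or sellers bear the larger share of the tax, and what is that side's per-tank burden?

Buyers bear the larger share: $6 per tank.

Demand slope: (57 − 87)/(18 − 12) = -5, so Qd = 147 − 5P.
Supply slope: (119 − 41)/(21 − 8) = 6, so Qs = 6P − 7.
Before the tax: set 147 − 5P = 6P − 7 → P* = $14, Q* = 77.
With the tax collected from buyers, demand (in seller-price terms) shifts: Qd = 147 − 5(P + 11).
New equilibrium: buyers pay $20, sellers receive $9, Q = 47. (Wedge: Pb − Ps = 11.)
Per-tank burden: buyers $6, sellers $5.
Buyers take the larger share because demand is less price-elastic here (demand slope 5 vs supply slope 6).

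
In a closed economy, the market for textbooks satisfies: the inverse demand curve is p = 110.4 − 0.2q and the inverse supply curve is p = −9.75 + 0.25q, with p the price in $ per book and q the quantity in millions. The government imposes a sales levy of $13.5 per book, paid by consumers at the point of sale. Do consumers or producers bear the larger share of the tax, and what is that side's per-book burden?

Rewrite in direct form: qd = 552 − 5p and qs = 4p + 39.
Before the tax: set 552 − 5p = 4p + 39 → p* = $57, q* = 267.
With the tax collected from consumers, demand (in seller-price terms) shifts: qd = 552 − 5(p + 13.5).
New equilibrium: consumers pay $63, producers receive $49.5, q = 237. (Wedge: pb − ps = 13.5.)
Per-book burden: consumers $6, producers $7.5.
Producers take the larger share because supply is less price-elastic here (demand slope 5 vs supply slope 4).

Producers bear the larger share: $7.5 per book.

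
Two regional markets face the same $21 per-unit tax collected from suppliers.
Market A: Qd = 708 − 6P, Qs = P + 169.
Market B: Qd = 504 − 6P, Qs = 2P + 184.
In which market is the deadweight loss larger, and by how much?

Market B, by $141.75.

Market A: pre-tax P* = $77, Q* = 246; post-tax Q = 228; deadweight loss = $189.
Market B: pre-tax P* = $40, Q* = 264; post-tax Q = 232.5; deadweight loss = $330.75.
Difference: $189 vs $330.75 → market B is larger by $141.75.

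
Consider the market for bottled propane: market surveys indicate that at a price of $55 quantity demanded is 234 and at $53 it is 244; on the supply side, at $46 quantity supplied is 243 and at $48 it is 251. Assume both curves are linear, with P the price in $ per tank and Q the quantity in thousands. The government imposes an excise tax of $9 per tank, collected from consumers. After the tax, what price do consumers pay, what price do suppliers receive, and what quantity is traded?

Demand slope: (244 − 234)/(53 − 55) = -5, so Qd = 509 − 5P.
Supply slope: (251 − 243)/(48 − 46) = 4, so Qs = 4P + 59.
Without the tax, 509 − 5P = 4P + 59 gives 9P = 450, so P* = $50 and Q* = 259.
With the tax collected from consumers, demand (in seller-price terms) shifts: Qd = 509 − 5(P + 9).
Solving gives Q = 239 with consumers paying $54 and suppliers receiving $45 (the $9 wedge).

Consumers pay $54; suppliers receive $45; quantity = 239.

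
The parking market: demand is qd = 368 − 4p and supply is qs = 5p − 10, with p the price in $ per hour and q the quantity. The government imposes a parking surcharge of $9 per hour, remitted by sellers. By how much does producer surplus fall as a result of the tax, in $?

Producer surplus falls by $760.

Without the tax, 368 − 4p = 5p − 10 gives 9p = 378, so p* = $42 and q* = 200.
With the tax collected from sellers, supply shifts: qs = 5(p − 9) − 10.
Solving gives q = 180 with buyers paying $47 and sellers receiving $38 (the $9 wedge).
ΔPS is the trapezoid between Q = 180 and Q = 200 of height $4: ½ · (200 + 180) · 4 = $760.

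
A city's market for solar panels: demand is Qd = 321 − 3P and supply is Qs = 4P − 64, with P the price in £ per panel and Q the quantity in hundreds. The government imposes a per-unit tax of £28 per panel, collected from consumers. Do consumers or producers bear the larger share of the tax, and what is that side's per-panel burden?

Without the tax, 321 − 3P = 4P − 64 gives 7P = 385, so P* = £55 and Q* = 156.
With the tax collected from consumers, demand (in seller-price terms) shifts: Qd = 321 − 3(P + 28).
New equilibrium: consumers pay £71, producers receive £43, Q = 108. (Wedge: Pb − Ps = 28.)
Per-panel burden: consumers £16, producers £12.
Consumers take the larger share because demand is less price-elastic here (demand slope 3 vs supply slope 4).

Consumers bear the larger share: £16 per panel.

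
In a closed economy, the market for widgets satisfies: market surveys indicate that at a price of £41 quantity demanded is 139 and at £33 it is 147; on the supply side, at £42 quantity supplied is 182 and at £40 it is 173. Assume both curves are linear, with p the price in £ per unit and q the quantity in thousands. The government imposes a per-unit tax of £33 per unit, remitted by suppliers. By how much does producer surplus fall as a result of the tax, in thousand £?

Demand slope: (147 − 139)/(33 − 41) = -1, so qd = 180 − p.
Supply slope: (173 − 182)/(40 − 42) = 4.5, so qs = 4.5p − 7.
Before the tax: set 180 − p = 4.5p − 7 → p* = £34, q* = 146.
With the tax collected from suppliers, supply shifts: qs = 4.5(p − 33) − 7.
New equilibrium: buyers pay £61, suppliers receive £28, q = 119. (Wedge: pb − ps = 33.)
ΔPS is the trapezoid between Q = 119 and Q = 146 of height £6: ½ · (146 + 119) · 6 = £795.

Producer surplus falls by £795 thousand.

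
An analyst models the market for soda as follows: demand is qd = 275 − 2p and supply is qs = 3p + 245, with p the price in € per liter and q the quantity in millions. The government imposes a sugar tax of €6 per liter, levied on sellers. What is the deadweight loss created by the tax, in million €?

Before the tax: set 275 − 2p = 3p + 245 → p* = €6, q* = 263.
With the tax collected from sellers, supply shifts: qs = 3(p − 6) + 245.
New equilibrium: consumers pay €9.6, sellers receive €3.6, q = 255.8. (Wedge: pb − ps = 6.)
Quantity falls by |ΔQ| = |263 − 255.8| = 7.2.
DWL = ½ · t · |ΔQ| = ½ · 6 · 7.2 = €21.6.

Deadweight loss = €21.6 million.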